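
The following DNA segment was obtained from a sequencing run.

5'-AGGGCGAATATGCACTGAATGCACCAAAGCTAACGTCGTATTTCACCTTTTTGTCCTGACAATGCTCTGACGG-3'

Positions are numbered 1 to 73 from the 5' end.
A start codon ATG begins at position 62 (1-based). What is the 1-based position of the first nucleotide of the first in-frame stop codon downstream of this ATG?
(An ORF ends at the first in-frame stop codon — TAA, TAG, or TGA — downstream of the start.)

Codons from position 62: ATG (62–64), CTC (65–67), TGA (68–70).
TGA is a stop codon; it begins at position 68.

68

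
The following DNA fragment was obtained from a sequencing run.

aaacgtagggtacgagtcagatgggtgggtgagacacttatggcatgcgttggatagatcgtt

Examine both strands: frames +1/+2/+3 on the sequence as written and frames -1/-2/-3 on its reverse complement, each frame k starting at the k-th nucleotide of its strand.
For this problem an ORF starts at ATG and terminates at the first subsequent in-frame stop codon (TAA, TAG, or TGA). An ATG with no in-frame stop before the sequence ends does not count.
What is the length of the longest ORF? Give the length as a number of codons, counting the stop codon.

6

Reverse complement (5'→3'): AACGATCTATCCAACGCATGCCATAAGTGTCTCACCCACCCATCTGACTCGTACCCTACGTTT
Frame +1: AAA CGT AGG GTA CGA GTC AGA TGG GTG GGT GAG ACA CTT ATG GCA TGC GTT GGA TAG ATC GTT — ATG at 40, stop TAG at 55 → 18 nt.
Frame +2: AAC GTA GGG TAC GAG TCA GAT GGG TGG GTG AGA CAC TTA TGG CAT GCG TTG GAT AGA TCG — no ATG→stop ORF.
Frame +3: ACG TAG GGT ACG AGT CAG ATG GGT GGG TGA GAC ACT TAT GGC ATG CGT TGG ATA GAT CGT — ATG at 21, stop TGA at 30 → 12 nt.
Frame -1: AAC GAT CTA TCC AAC GCA TGC CAT AAG TGT CTC ACC CAC CCA TCT GAC TCG TAC CCT ACG TTT — no ATG→stop ORF.
Frame -2: ACG ATC TAT CCA ACG CAT GCC ATA AGT GTC TCA CCC ACC CAT CTG ACT CGT ACC CTA CGT — no ATG→stop ORF.
Frame -3: CGA TCT ATC CAA CGC ATG CCA TAA GTG TCT CAC CCA CCC ATC TGA CTC GTA CCC TAC GTT — ATG at 18, stop TAA at 24 → 9 nt.
Longest: frame +1, positions 40–57, 18 nt = 6 codons = 5 aa. → 6 codons.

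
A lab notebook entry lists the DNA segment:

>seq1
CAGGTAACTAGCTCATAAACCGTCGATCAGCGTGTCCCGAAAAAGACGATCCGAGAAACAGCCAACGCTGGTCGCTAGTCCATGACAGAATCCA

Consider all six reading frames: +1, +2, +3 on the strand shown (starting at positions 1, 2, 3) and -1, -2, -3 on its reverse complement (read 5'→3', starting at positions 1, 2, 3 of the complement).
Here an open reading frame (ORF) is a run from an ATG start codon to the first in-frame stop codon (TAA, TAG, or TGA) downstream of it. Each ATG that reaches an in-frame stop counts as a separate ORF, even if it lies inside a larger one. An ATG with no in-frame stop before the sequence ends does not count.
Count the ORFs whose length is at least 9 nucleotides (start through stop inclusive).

Reverse complement (5'→3'): TGGATTCTGTCATGGACTAGCGACCAGCGTTGGCTGTTTCTCGGATCGTCTTTTTCGGGACACGCTGATCGACGGTTTATGAGCTAGTTACCTG
Frame +1: CAG GTA ACT AGC TCA TAA ACC GTC GAT CAG CGT GTC CCG AAA AAG ACG ATC CGA GAA ACA GCC AAC GCT GGT CGC TAG TCC ATG ACA GAA TCC — no ATG→stop ORF.
Frame +2: AGG TAA CTA GCT CAT AAA CCG TCG ATC AGC GTG TCC CGA AAA AGA CGA TCC GAG AAA CAG CCA ACG CTG GTC GCT AGT CCA TGA CAG AAT CCA — no ATG→stop ORF.
Frame +3: GGT AAC TAG CTC ATA AAC CGT CGA TCA GCG TGT CCC GAA AAA GAC GAT CCG AGA AAC AGC CAA CGC TGG TCG CTA GTC CAT GAC AGA ATC — no ATG→stop ORF.
Frame -1: TGG ATT CTG TCA TGG ACT AGC GAC CAG CGT TGG CTG TTT CTC GGA TCG TCT TTT TCG GGA CAC GCT GAT CGA CGG TTT ATG AGC TAG TTA CCT — ATG at 79, stop TAG at 85 → 9 nt.
Frame -2: GGA TTC TGT CAT GGA CTA GCG ACC AGC GTT GGC TGT TTC TCG GAT CGT CTT TTT CGG GAC ACG CTG ATC GAC GGT TTA TGA GCT AGT TAC CTG — no ATG→stop ORF.
Frame -3: GAT TCT GTC ATG GAC TAG CGA CCA GCG TTG GCT GTT TCT CGG ATC GTC TTT TTC GGG ACA CGC TGA TCG ACG GTT TAT GAG CTA GTT ACC — ATG at 12, stop TAG at 18 → 9 nt.
ORFs ≥ 9 nucleotides: frame -1 79–87 (9 nucleotides), frame -3 12–20 (9 nucleotides). Count = 2.

2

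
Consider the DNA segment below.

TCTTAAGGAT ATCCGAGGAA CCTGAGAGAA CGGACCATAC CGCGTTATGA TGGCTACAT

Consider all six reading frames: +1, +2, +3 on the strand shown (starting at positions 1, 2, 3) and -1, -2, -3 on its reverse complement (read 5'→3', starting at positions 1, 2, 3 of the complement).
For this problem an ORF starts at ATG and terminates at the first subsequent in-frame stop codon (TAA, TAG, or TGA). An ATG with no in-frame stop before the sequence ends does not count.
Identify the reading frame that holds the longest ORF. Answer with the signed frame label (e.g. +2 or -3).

-1

Reverse complement (5'→3'): ATGTAGCCATCATAACGCGGTATGGTCCGTTCTCTCAGGTTCCTCGGATATCCTTAAGA
Frame +1: TCT TAA GGA TAT CCG AGG AAC CTG AGA GAA CGG ACC ATA CCG CGT TAT GAT GGC TAC — no ATG→stop ORF.
Frame +2: CTT AAG GAT ATC CGA GGA ACC TGA GAG AAC GGA CCA TAC CGC GTT ATG ATG GCT ACA — no ATG→stop ORF.
Frame +3: TTA AGG ATA TCC GAG GAA CCT GAG AGA ACG GAC CAT ACC GCG TTA TGA TGG CTA CAT — no ATG→stop ORF.
Frame -1: ATG TAG CCA TCA TAA CGC GGT ATG GTC CGT TCT CTC AGG TTC CTC GGA TAT CCT TAA — ATG at 1, stop TAG at 4 → 6 nt; ATG at 22, stop TAA at 55 → 36 nt.
Frame -2: TGT AGC CAT CAT AAC GCG GTA TGG TCC GTT CTC TCA GGT TCC TCG GAT ATC CTT AAG — no ATG→stop ORF.
Frame -3: GTA GCC ATC ATA ACG CGG TAT GGT CCG TTC TCT CAG GTT CCT CGG ATA TCC TTA AGA — no ATG→stop ORF.
Longest ORF is 36 nt in frame -1 (positions 22–57).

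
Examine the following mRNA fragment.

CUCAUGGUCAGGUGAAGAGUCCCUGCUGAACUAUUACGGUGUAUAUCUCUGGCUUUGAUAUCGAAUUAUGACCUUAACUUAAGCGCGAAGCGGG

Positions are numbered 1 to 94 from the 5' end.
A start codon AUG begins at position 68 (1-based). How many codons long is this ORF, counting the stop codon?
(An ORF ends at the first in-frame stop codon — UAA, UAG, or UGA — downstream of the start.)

5

Codons from position 68: AUG (68–70), ACC (71–73), UUA (74–76), ACU (77–79), UAA (80–82).
UAA is the first in-frame stop; that's 5 codons including the stop.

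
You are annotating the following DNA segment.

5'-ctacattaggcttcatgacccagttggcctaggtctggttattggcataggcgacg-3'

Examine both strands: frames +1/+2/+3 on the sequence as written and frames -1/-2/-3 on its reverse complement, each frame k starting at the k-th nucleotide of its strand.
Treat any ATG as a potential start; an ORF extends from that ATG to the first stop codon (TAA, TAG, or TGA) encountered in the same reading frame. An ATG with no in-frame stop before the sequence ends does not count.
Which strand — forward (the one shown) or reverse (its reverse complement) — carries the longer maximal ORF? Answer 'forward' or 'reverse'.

reverse

Reverse complement (5'→3'): CGTCGCCTATGCCAATAACCAGACCTAGGCCAACTGGGTCATGAAGCCTAATGTAG
Frame +1: CTA CAT TAG GCT TCA TGA CCC AGT TGG CCT AGG TCT GGT TAT TGG CAT AGG CGA — no ATG→stop ORF.
Frame +2: TAC ATT AGG CTT CAT GAC CCA GTT GGC CTA GGT CTG GTT ATT GGC ATA GGC GAC — no ATG→stop ORF.
Frame +3: ACA TTA GGC TTC ATG ACC CAG TTG GCC TAG GTC TGG TTA TTG GCA TAG GCG ACG — ATG at 15, stop TAG at 30 → 18 nt.
Frame -1: CGT CGC CTA TGC CAA TAA CCA GAC CTA GGC CAA CTG GGT CAT GAA GCC TAA TGT — no ATG→stop ORF.
Frame -2: GTC GCC TAT GCC AAT AAC CAG ACC TAG GCC AAC TGG GTC ATG AAG CCT AAT GTA — no ATG→stop ORF.
Frame -3: TCG CCT ATG CCA ATA ACC AGA CCT AGG CCA ACT GGG TCA TGA AGC CTA ATG TAG — ATG at 9, stop TGA at 42 → 36 nt; ATG at 51, stop TAG at 54 → 6 nt.
Forward-strand max 18 nt; reverse-strand max 36 nt. The reverse strand has the longer ORF.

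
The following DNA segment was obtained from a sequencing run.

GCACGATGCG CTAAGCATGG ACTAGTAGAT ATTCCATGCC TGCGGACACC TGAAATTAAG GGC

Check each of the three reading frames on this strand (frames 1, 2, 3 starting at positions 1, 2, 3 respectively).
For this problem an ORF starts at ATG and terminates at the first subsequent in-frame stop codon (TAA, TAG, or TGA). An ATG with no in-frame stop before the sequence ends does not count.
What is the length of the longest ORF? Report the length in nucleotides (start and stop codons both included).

18

Frame 1: GCA CGA TGC GCT AAG CAT GGA CTA GTA GAT ATT CCA TGC CTG CGG ACA CCT GAA ATT AAG GGC — no ATG→stop ORF.
Frame 2: CAC GAT GCG CTA AGC ATG GAC TAG TAG ATA TTC CAT GCC TGC GGA CAC CTG AAA TTA AGG — ATG at 17, stop TAG at 23 → 9 nt.
Frame 3: ACG ATG CGC TAA GCA TGG ACT AGT AGA TAT TCC ATG CCT GCG GAC ACC TGA AAT TAA GGG — ATG at 6, stop TAA at 12 → 9 nt; ATG at 36, stop TGA at 51 → 18 nt.
Longest: frame 3, positions 36–53, 18 nt = 6 codons = 5 aa. → 18 nucleotides.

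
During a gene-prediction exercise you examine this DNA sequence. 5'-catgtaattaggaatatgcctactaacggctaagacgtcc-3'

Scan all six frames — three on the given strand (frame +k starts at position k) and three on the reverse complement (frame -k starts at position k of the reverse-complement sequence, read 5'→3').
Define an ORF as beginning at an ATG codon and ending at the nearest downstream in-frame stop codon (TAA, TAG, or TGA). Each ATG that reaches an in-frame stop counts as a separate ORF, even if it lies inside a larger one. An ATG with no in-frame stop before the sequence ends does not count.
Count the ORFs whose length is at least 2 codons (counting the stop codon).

Reverse complement (5'→3'): GGACGTCTTAGCCGTTAGTAGGCATATTCCTAATTACATG
Frame +1: CAT GTA ATT AGG AAT ATG CCT ACT AAC GGC TAA GAC GTC — ATG at 16, stop TAA at 31 → 18 nt.
Frame +2: ATG TAA TTA GGA ATA TGC CTA CTA ACG GCT AAG ACG TCC — ATG at 2, stop TAA at 5 → 6 nt.
Frame +3: TGT AAT TAG GAA TAT GCC TAC TAA CGG CTA AGA CGT — no ATG→stop ORF.
Frame -1: GGA CGT CTT AGC CGT TAG TAG GCA TAT TCC TAA TTA CAT — no ATG→stop ORF.
Frame -2: GAC GTC TTA GCC GTT AGT AGG CAT ATT CCT AAT TAC ATG — no ATG→stop ORF.
Frame -3: ACG TCT TAG CCG TTA GTA GGC ATA TTC CTA ATT ACA — no ATG→stop ORF.
ORFs ≥ 2 codons: frame +1 16–33 (6 codons), frame +2 2–7 (2 codons). Count = 2.

2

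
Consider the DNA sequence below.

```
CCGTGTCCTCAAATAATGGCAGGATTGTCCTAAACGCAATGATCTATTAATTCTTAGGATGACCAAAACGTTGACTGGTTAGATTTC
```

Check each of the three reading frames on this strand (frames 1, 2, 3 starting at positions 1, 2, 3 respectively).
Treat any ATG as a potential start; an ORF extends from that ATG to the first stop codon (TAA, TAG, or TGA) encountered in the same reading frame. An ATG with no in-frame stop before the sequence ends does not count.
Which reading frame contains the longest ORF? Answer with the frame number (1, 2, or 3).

2

Frame 1: CCG TGT CCT CAA ATA ATG GCA GGA TTG TCC TAA ACG CAA TGA TCT ATT AAT TCT TAG GAT GAC CAA AAC GTT GAC TGG TTA GAT TTC — ATG at 16, stop TAA at 31 → 18 nt.
Frame 2: CGT GTC CTC AAA TAA TGG CAG GAT TGT CCT AAA CGC AAT GAT CTA TTA ATT CTT AGG ATG ACC AAA ACG TTG ACT GGT TAG ATT — ATG at 59, stop TAG at 80 → 24 nt.
Frame 3: GTG TCC TCA AAT AAT GGC AGG ATT GTC CTA AAC GCA ATG ATC TAT TAA TTC TTA GGA TGA CCA AAA CGT TGA CTG GTT AGA TTT — ATG at 39, stop TAA at 48 → 12 nt.
Longest ORF is 24 nt in frame 2 (positions 59–82).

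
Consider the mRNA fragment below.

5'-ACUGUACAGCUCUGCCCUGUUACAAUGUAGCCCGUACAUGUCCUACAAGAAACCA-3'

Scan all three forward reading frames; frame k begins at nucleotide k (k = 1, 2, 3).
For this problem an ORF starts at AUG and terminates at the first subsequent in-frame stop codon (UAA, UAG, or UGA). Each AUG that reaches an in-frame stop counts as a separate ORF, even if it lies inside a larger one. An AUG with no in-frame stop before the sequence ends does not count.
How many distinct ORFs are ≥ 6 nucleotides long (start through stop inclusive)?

1

Frame 1: ACU GUA CAG CUC UGC CCU GUU ACA AUG UAG CCC GUA CAU GUC CUA CAA GAA ACC — AUG at 25, stop UAG at 28 → 6 nt.
Frame 2: CUG UAC AGC UCU GCC CUG UUA CAA UGU AGC CCG UAC AUG UCC UAC AAG AAA CCA — no AUG→stop ORF.
Frame 3: UGU ACA GCU CUG CCC UGU UAC AAU GUA GCC CGU ACA UGU CCU ACA AGA AAC — no AUG→stop ORF.
ORFs ≥ 6 nucleotides: frame 1 25–30 (6 nucleotides). Count = 1.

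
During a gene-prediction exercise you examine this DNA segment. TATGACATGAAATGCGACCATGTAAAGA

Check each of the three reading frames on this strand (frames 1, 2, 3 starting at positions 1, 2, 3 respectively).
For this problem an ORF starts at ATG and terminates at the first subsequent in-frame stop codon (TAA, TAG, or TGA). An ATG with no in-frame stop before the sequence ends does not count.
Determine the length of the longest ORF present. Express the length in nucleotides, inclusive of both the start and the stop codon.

Frame 1: TAT GAC ATG AAA TGC GAC CAT GTA AAG — no ATG→stop ORF.
Frame 2: ATG ACA TGA AAT GCG ACC ATG TAA AGA — ATG at 2, stop TGA at 8 → 9 nt; ATG at 20, stop TAA at 23 → 6 nt.
Frame 3: TGA CAT GAA ATG CGA CCA TGT AAA — no ATG→stop ORF.
Longest: frame 2, positions 2–10, 9 nt = 3 codons = 2 aa. → 9 nucleotides.

9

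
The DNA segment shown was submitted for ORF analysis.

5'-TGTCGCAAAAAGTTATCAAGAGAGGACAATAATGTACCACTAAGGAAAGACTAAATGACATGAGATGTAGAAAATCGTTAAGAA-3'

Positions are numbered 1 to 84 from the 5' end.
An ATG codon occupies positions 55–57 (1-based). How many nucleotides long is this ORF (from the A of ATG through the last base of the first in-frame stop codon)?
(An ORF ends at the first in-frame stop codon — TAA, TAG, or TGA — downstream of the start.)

Codons from position 55: ATG (55–57), ACA (58–60), TGA (61–63).
TGA is the first in-frame stop; ORF spans 55–63, 9 nucleotides.

9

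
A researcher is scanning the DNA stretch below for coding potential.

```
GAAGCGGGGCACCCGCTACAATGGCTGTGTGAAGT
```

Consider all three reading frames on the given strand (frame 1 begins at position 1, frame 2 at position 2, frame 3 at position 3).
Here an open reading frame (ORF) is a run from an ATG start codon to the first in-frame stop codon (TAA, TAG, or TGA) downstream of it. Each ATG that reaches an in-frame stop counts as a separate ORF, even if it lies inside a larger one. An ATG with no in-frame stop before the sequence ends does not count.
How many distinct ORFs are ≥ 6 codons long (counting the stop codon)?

0

Frame 1: GAA GCG GGG CAC CCG CTA CAA TGG CTG TGT GAA — no ATG→stop ORF.
Frame 2: AAG CGG GGC ACC CGC TAC AAT GGC TGT GTG AAG — no ATG→stop ORF.
Frame 3: AGC GGG GCA CCC GCT ACA ATG GCT GTG TGA AGT — ATG at 21, stop TGA at 30 → 12 nt.
No ORF reaches 6 codons. Count = 0.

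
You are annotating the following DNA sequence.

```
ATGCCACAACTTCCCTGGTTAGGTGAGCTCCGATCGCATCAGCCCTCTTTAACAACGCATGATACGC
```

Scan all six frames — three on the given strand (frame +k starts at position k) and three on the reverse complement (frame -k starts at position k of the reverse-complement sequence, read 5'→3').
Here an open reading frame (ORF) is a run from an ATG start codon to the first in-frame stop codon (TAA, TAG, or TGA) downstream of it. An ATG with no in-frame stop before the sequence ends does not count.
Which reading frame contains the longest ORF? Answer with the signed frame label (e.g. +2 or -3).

-2

Reverse complement (5'→3'): GCGTATCATGCGTTGTTAAAGAGGGCTGATGCGATCGGAGCTCACCTAACCAGGGAAGTTGTGGCAT
Frame +1: ATG CCA CAA CTT CCC TGG TTA GGT GAG CTC CGA TCG CAT CAG CCC TCT TTA ACA ACG CAT GAT ACG — no ATG→stop ORF.
Frame +2: TGC CAC AAC TTC CCT GGT TAG GTG AGC TCC GAT CGC ATC AGC CCT CTT TAA CAA CGC ATG ATA CGC — no ATG→stop ORF.
Frame +3: GCC ACA ACT TCC CTG GTT AGG TGA GCT CCG ATC GCA TCA GCC CTC TTT AAC AAC GCA TGA TAC — no ATG→stop ORF.
Frame -1: GCG TAT CAT GCG TTG TTA AAG AGG GCT GAT GCG ATC GGA GCT CAC CTA ACC AGG GAA GTT GTG GCA — no ATG→stop ORF.
Frame -2: CGT ATC ATG CGT TGT TAA AGA GGG CTG ATG CGA TCG GAG CTC ACC TAA CCA GGG AAG TTG TGG CAT — ATG at 8, stop TAA at 17 → 12 nt; ATG at 29, stop TAA at 47 → 21 nt.
Frame -3: GTA TCA TGC GTT GTT AAA GAG GGC TGA TGC GAT CGG AGC TCA CCT AAC CAG GGA AGT TGT GGC — no ATG→stop ORF.
Longest ORF is 21 nt in frame -2 (positions 29–49).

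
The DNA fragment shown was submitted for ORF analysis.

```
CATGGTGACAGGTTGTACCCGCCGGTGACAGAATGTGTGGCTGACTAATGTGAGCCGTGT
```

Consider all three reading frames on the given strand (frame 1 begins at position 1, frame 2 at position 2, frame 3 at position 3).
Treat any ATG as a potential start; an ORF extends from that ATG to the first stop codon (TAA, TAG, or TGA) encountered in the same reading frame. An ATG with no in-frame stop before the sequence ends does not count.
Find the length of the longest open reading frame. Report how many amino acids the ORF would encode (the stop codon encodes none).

8

Frame 1: CAT GGT GAC AGG TTG TAC CCG CCG GTG ACA GAA TGT GTG GCT GAC TAA TGT GAG CCG TGT — no ATG→stop ORF.
Frame 2: ATG GTG ACA GGT TGT ACC CGC CGG TGA CAG AAT GTG TGG CTG ACT AAT GTG AGC CGT — ATG at 2, stop TGA at 26 → 27 nt.
Frame 3: TGG TGA CAG GTT GTA CCC GCC GGT GAC AGA ATG TGT GGC TGA CTA ATG TGA GCC GTG — ATG at 33, stop TGA at 42 → 12 nt; ATG at 48, stop TGA at 51 → 6 nt.
Longest: frame 2, positions 2–28, 27 nt = 9 codons = 8 aa. → 8 amino acids.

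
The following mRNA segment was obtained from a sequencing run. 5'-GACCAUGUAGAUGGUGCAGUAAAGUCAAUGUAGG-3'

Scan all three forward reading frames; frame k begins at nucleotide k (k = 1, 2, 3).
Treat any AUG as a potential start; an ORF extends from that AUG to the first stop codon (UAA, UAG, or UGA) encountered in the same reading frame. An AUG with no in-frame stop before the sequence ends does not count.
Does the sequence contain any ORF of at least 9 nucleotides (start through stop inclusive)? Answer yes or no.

yes

Frame 1: GAC CAU GUA GAU GGU GCA GUA AAG UCA AUG UAG — AUG at 28, stop UAG at 31 → 6 nt.
Frame 2: ACC AUG UAG AUG GUG CAG UAA AGU CAA UGU AGG — AUG at 5, stop UAG at 8 → 6 nt; AUG at 11, stop UAA at 20 → 12 nt.
Frame 3: CCA UGU AGA UGG UGC AGU AAA GUC AAU GUA — no AUG→stop ORF.
Frame 2 has an ORF of 12 nucleotides (positions 11–22) ≥ 9, so yes.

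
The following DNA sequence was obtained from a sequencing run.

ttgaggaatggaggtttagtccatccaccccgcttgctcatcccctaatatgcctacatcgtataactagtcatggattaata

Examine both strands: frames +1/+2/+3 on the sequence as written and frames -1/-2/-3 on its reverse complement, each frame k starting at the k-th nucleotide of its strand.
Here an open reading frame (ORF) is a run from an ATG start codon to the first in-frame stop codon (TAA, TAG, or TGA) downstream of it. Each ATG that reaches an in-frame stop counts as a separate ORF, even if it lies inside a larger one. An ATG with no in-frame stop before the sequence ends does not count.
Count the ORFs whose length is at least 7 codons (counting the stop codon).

Reverse complement (5'→3'): TATTAATCCATGACTAGTTATACGATGTAGGCATATTAGGGGATGAGCAAGCGGGGTGGATGGACTAAACCTCCATTCCTCAA
Frame +1: TTG AGG AAT GGA GGT TTA GTC CAT CCA CCC CGC TTG CTC ATC CCC TAA TAT GCC TAC ATC GTA TAA CTA GTC ATG GAT TAA — ATG at 73, stop TAA at 79 → 9 nt.
Frame +2: TGA GGA ATG GAG GTT TAG TCC ATC CAC CCC GCT TGC TCA TCC CCT AAT ATG CCT ACA TCG TAT AAC TAG TCA TGG ATT AAT — ATG at 8, stop TAG at 17 → 12 nt; ATG at 50, stop TAG at 68 → 21 nt.
Frame +3: GAG GAA TGG AGG TTT AGT CCA TCC ACC CCG CTT GCT CAT CCC CTA ATA TGC CTA CAT CGT ATA ACT AGT CAT GGA TTA ATA — no ATG→stop ORF.
Frame -1: TAT TAA TCC ATG ACT AGT TAT ACG ATG TAG GCA TAT TAG GGG ATG AGC AAG CGG GGT GGA TGG ACT AAA CCT CCA TTC CTC — ATG at 10, stop TAG at 28 → 21 nt; ATG at 25, stop TAG at 28 → 6 nt.
Frame -2: ATT AAT CCA TGA CTA GTT ATA CGA TGT AGG CAT ATT AGG GGA TGA GCA AGC GGG GTG GAT GGA CTA AAC CTC CAT TCC TCA — no ATG→stop ORF.
Frame -3: TTA ATC CAT GAC TAG TTA TAC GAT GTA GGC ATA TTA GGG GAT GAG CAA GCG GGG TGG ATG GAC TAA ACC TCC ATT CCT CAA — ATG at 60, stop TAA at 66 → 9 nt.
ORFs ≥ 7 codons: frame +2 50–70 (7 codons), frame -1 10–30 (7 codons). Count = 2.

2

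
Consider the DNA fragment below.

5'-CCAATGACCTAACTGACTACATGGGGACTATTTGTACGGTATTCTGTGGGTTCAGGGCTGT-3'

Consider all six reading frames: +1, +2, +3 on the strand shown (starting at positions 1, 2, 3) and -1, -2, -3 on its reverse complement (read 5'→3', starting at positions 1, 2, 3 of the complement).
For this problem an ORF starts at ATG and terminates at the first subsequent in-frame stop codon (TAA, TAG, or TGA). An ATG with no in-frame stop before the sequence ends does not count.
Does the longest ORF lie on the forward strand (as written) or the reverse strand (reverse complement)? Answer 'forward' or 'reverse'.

Reverse complement (5'→3'): ACAGCCCTGAACCCACAGAATACCGTACAAATAGTCCCCATGTAGTCAGTTAGGTCATTGG
Frame +1: CCA ATG ACC TAA CTG ACT ACA TGG GGA CTA TTT GTA CGG TAT TCT GTG GGT TCA GGG CTG — ATG at 4, stop TAA at 10 → 9 nt.
Frame +2: CAA TGA CCT AAC TGA CTA CAT GGG GAC TAT TTG TAC GGT ATT CTG TGG GTT CAG GGC TGT — no ATG→stop ORF.
Frame +3: AAT GAC CTA ACT GAC TAC ATG GGG ACT ATT TGT ACG GTA TTC TGT GGG TTC AGG GCT — no ATG→stop ORF.
Frame -1: ACA GCC CTG AAC CCA CAG AAT ACC GTA CAA ATA GTC CCC ATG TAG TCA GTT AGG TCA TTG — ATG at 40, stop TAG at 43 → 6 nt.
Frame -2: CAG CCC TGA ACC CAC AGA ATA CCG TAC AAA TAG TCC CCA TGT AGT CAG TTA GGT CAT TGG — no ATG→stop ORF.
Frame -3: AGC CCT GAA CCC ACA GAA TAC CGT ACA AAT AGT CCC CAT GTA GTC AGT TAG GTC ATT — no ATG→stop ORF.
Forward-strand max 9 nt; reverse-strand max 6 nt. The forward strand has the longer ORF.

forward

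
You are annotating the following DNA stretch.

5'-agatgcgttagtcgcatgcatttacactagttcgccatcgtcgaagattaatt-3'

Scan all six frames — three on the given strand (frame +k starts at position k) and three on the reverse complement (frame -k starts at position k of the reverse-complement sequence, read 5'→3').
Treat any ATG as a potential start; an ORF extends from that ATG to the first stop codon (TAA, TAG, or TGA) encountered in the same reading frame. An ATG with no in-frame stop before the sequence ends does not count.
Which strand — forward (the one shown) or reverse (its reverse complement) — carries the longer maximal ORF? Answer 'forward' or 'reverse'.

forward

Reverse complement (5'→3'): AATTAATCTTCGACGATGGCGAACTAGTGTAAATGCATGCGACTAACGCATCT
Frame +1: AGA TGC GTT AGT CGC ATG CAT TTA CAC TAG TTC GCC ATC GTC GAA GAT TAA — ATG at 16, stop TAG at 28 → 15 nt.
Frame +2: GAT GCG TTA GTC GCA TGC ATT TAC ACT AGT TCG CCA TCG TCG AAG ATT AAT — no ATG→stop ORF.
Frame +3: ATG CGT TAG TCG CAT GCA TTT ACA CTA GTT CGC CAT CGT CGA AGA TTA ATT — ATG at 3, stop TAG at 9 → 9 nt.
Frame -1: AAT TAA TCT TCG ACG ATG GCG AAC TAG TGT AAA TGC ATG CGA CTA ACG CAT — ATG at 16, stop TAG at 25 → 12 nt.
Frame -2: ATT AAT CTT CGA CGA TGG CGA ACT AGT GTA AAT GCA TGC GAC TAA CGC ATC — no ATG→stop ORF.
Frame -3: TTA ATC TTC GAC GAT GGC GAA CTA GTG TAA ATG CAT GCG ACT AAC GCA TCT — no ATG→stop ORF.
Forward-strand max 15 nt; reverse-strand max 12 nt. The forward strand has the longer ORF.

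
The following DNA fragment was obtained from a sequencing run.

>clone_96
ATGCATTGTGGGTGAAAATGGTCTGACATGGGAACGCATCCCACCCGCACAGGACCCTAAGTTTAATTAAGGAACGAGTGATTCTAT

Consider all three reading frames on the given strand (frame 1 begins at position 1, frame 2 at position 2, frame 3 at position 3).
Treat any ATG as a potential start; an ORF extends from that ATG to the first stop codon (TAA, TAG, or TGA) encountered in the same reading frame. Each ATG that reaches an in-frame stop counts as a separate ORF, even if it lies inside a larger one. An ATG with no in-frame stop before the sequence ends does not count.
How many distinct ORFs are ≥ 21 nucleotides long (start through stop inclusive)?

1

Frame 1: ATG CAT TGT GGG TGA AAA TGG TCT GAC ATG GGA ACG CAT CCC ACC CGC ACA GGA CCC TAA GTT TAA TTA AGG AAC GAG TGA TTC TAT — ATG at 1, stop TGA at 13 → 15 nt; ATG at 28, stop TAA at 58 → 33 nt.
Frame 2: TGC ATT GTG GGT GAA AAT GGT CTG ACA TGG GAA CGC ATC CCA CCC GCA CAG GAC CCT AAG TTT AAT TAA GGA ACG AGT GAT TCT — no ATG→stop ORF.
Frame 3: GCA TTG TGG GTG AAA ATG GTC TGA CAT GGG AAC GCA TCC CAC CCG CAC AGG ACC CTA AGT TTA ATT AAG GAA CGA GTG ATT CTA — ATG at 18, stop TGA at 24 → 9 nt.
ORFs ≥ 21 nucleotides: frame 1 28–60 (33 nucleotides). Count = 1.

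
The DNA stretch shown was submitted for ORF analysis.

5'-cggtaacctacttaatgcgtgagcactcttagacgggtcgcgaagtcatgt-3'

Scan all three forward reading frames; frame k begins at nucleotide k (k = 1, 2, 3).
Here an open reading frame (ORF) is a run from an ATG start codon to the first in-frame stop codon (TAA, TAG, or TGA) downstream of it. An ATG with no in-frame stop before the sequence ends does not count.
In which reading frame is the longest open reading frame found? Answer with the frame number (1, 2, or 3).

3

Frame 1: CGG TAA CCT ACT TAA TGC GTG AGC ACT CTT AGA CGG GTC GCG AAG TCA TGT — no ATG→stop ORF.
Frame 2: GGT AAC CTA CTT AAT GCG TGA GCA CTC TTA GAC GGG TCG CGA AGT CAT — no ATG→stop ORF.
Frame 3: GTA ACC TAC TTA ATG CGT GAG CAC TCT TAG ACG GGT CGC GAA GTC ATG — ATG at 15, stop TAG at 30 → 18 nt.
Longest ORF is 18 nt in frame 3 (positions 15–32).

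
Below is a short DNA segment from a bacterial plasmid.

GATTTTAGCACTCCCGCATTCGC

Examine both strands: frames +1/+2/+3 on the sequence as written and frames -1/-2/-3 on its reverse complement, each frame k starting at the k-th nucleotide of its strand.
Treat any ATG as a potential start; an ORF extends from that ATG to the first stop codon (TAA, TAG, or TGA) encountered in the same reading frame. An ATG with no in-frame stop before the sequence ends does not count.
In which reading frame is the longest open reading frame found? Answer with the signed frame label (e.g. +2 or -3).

Reverse complement (5'→3'): GCGAATGCGGGAGTGCTAAAATC
Frame +1: GAT TTT AGC ACT CCC GCA TTC — no ATG→stop ORF.
Frame +2: ATT TTA GCA CTC CCG CAT TCG — no ATG→stop ORF.
Frame +3: TTT TAG CAC TCC CGC ATT CGC — no ATG→stop ORF.
Frame -1: GCG AAT GCG GGA GTG CTA AAA — no ATG→stop ORF.
Frame -2: CGA ATG CGG GAG TGC TAA AAT — ATG at 5, stop TAA at 17 → 15 nt.
Frame -3: GAA TGC GGG AGT GCT AAA ATC — no ATG→stop ORF.
Longest ORF is 15 nt in frame -2 (positions 5–19).

-2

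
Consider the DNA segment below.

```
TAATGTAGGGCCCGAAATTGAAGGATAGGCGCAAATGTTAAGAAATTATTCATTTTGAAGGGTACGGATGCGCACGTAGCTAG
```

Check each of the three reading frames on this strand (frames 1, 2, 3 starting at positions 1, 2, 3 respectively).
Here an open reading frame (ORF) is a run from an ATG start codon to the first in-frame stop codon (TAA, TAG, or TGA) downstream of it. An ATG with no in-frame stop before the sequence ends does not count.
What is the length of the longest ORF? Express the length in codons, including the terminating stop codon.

8

Frame 1: TAA TGT AGG GCC CGA AAT TGA AGG ATA GGC GCA AAT GTT AAG AAA TTA TTC ATT TTG AAG GGT ACG GAT GCG CAC GTA GCT — no ATG→stop ORF.
Frame 2: AAT GTA GGG CCC GAA ATT GAA GGA TAG GCG CAA ATG TTA AGA AAT TAT TCA TTT TGA AGG GTA CGG ATG CGC ACG TAG CTA — ATG at 35, stop TGA at 56 → 24 nt; ATG at 68, stop TAG at 77 → 12 nt.
Frame 3: ATG TAG GGC CCG AAA TTG AAG GAT AGG CGC AAA TGT TAA GAA ATT ATT CAT TTT GAA GGG TAC GGA TGC GCA CGT AGC TAG — ATG at 3, stop TAG at 6 → 6 nt.
Longest: frame 2, positions 35–58, 24 nt = 8 codons = 7 aa. → 8 codons.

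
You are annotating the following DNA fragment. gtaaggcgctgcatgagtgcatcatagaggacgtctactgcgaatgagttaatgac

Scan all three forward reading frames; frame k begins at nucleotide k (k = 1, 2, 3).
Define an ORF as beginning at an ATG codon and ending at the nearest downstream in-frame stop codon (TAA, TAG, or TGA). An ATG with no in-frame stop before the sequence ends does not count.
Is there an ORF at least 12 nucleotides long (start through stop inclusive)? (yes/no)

Frame 1: GTA AGG CGC TGC ATG AGT GCA TCA TAG AGG ACG TCT ACT GCG AAT GAG TTA ATG — ATG at 13, stop TAG at 25 → 15 nt.
Frame 2: TAA GGC GCT GCA TGA GTG CAT CAT AGA GGA CGT CTA CTG CGA ATG AGT TAA TGA — ATG at 44, stop TAA at 50 → 9 nt.
Frame 3: AAG GCG CTG CAT GAG TGC ATC ATA GAG GAC GTC TAC TGC GAA TGA GTT AAT GAC — no ATG→stop ORF.
Frame 1 has an ORF of 15 nucleotides (positions 13–27) ≥ 12, so yes.

yes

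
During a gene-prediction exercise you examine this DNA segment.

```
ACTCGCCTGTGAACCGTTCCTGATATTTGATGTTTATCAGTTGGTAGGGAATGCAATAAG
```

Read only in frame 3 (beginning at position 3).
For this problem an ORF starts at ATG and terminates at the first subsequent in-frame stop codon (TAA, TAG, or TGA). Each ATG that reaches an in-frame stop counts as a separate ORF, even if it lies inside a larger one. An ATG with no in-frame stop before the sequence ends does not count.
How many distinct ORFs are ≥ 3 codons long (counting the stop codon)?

Frame 3: TCG CCT GTG AAC CGT TCC TGA TAT TTG ATG TTT ATC AGT TGG TAG GGA ATG CAA TAA — ATG at 30, stop TAG at 45 → 18 nt; ATG at 51, stop TAA at 57 → 9 nt.
ORFs ≥ 3 codons: frame 3 30–47 (6 codons), frame 3 51–59 (3 codons). Count = 2.

2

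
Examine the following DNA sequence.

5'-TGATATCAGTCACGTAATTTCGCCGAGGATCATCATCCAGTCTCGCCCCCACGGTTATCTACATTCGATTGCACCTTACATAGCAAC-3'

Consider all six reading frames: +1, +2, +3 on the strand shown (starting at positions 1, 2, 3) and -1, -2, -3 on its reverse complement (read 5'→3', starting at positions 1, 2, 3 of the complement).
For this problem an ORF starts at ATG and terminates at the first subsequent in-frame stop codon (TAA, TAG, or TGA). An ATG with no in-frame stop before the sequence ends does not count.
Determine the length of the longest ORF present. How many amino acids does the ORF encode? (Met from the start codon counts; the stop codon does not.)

8

Reverse complement (5'→3'): GTTGCTATGTAAGGTGCAATCGAATGTAGATAACCGTGGGGGCGAGACTGGATGATGATCCTCGGCGAAATTACGTGACTGATATCA
Frame +1: TGA TAT CAG TCA CGT AAT TTC GCC GAG GAT CAT CAT CCA GTC TCG CCC CCA CGG TTA TCT ACA TTC GAT TGC ACC TTA CAT AGC AAC — no ATG→stop ORF.
Frame +2: GAT ATC AGT CAC GTA ATT TCG CCG AGG ATC ATC ATC CAG TCT CGC CCC CAC GGT TAT CTA CAT TCG ATT GCA CCT TAC ATA GCA — no ATG→stop ORF.
Frame +3: ATA TCA GTC ACG TAA TTT CGC CGA GGA TCA TCA TCC AGT CTC GCC CCC ACG GTT ATC TAC ATT CGA TTG CAC CTT ACA TAG CAA — no ATG→stop ORF.
Frame -1: GTT GCT ATG TAA GGT GCA ATC GAA TGT AGA TAA CCG TGG GGG CGA GAC TGG ATG ATG ATC CTC GGC GAA ATT ACG TGA CTG ATA TCA — ATG at 7, stop TAA at 10 → 6 nt; ATG at 52, stop TGA at 76 → 27 nt; ATG at 55, stop TGA at 76 → 24 nt.
Frame -2: TTG CTA TGT AAG GTG CAA TCG AAT GTA GAT AAC CGT GGG GGC GAG ACT GGA TGA TGA TCC TCG GCG AAA TTA CGT GAC TGA TAT — no ATG→stop ORF.
Frame -3: TGC TAT GTA AGG TGC AAT CGA ATG TAG ATA ACC GTG GGG GCG AGA CTG GAT GAT GAT CCT CGG CGA AAT TAC GTG ACT GAT ATC — ATG at 24, stop TAG at 27 → 6 nt.
Longest: frame -1, positions 52–78, 27 nt = 9 codons = 8 aa. → 8 amino acids.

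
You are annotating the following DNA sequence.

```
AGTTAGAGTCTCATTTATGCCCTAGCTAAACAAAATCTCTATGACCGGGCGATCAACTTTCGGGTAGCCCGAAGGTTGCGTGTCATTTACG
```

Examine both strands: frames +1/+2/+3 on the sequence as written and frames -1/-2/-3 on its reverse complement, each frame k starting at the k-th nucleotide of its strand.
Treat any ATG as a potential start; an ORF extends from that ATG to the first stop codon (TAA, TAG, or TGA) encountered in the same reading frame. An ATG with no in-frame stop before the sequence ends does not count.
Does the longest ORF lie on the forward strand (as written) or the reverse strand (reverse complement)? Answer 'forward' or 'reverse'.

reverse

Reverse complement (5'→3'): CGTAAATGACACGCAACCTTCGGGCTACCCGAAAGTTGATCGCCCGGTCATAGAGATTTTGTTTAGCTAGGGCATAAATGAGACTCTAACT
Frame +1: AGT TAG AGT CTC ATT TAT GCC CTA GCT AAA CAA AAT CTC TAT GAC CGG GCG ATC AAC TTT CGG GTA GCC CGA AGG TTG CGT GTC ATT TAC — no ATG→stop ORF.
Frame +2: GTT AGA GTC TCA TTT ATG CCC TAG CTA AAC AAA ATC TCT ATG ACC GGG CGA TCA ACT TTC GGG TAG CCC GAA GGT TGC GTG TCA TTT ACG — ATG at 17, stop TAG at 23 → 9 nt; ATG at 41, stop TAG at 65 → 27 nt.
Frame +3: TTA GAG TCT CAT TTA TGC CCT AGC TAA ACA AAA TCT CTA TGA CCG GGC GAT CAA CTT TCG GGT AGC CCG AAG GTT GCG TGT CAT TTA — no ATG→stop ORF.
Frame -1: CGT AAA TGA CAC GCA ACC TTC GGG CTA CCC GAA AGT TGA TCG CCC GGT CAT AGA GAT TTT GTT TAG CTA GGG CAT AAA TGA GAC TCT AAC — no ATG→stop ORF.
Frame -2: GTA AAT GAC ACG CAA CCT TCG GGC TAC CCG AAA GTT GAT CGC CCG GTC ATA GAG ATT TTG TTT AGC TAG GGC ATA AAT GAG ACT CTA ACT — no ATG→stop ORF.
Frame -3: TAA ATG ACA CGC AAC CTT CGG GCT ACC CGA AAG TTG ATC GCC CGG TCA TAG AGA TTT TGT TTA GCT AGG GCA TAA ATG AGA CTC TAA — ATG at 6, stop TAG at 51 → 48 nt; ATG at 78, stop TAA at 87 → 12 nt.
Forward-strand max 27 nt; reverse-strand max 48 nt. The reverse strand has the longer ORF.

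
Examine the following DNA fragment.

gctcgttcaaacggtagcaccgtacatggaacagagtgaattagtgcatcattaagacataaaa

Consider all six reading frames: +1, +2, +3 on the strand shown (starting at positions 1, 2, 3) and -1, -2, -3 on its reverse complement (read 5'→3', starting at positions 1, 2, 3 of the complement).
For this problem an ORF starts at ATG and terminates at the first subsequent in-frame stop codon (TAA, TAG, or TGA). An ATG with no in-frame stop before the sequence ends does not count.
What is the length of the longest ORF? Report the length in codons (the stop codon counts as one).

Reverse complement (5'→3'): TTTTATGTCTTAATGATGCACTAATTCACTCTGTTCCATGTACGGTGCTACCGTTTGAACGAGC
Frame +1: GCT CGT TCA AAC GGT AGC ACC GTA CAT GGA ACA GAG TGA ATT AGT GCA TCA TTA AGA CAT AAA — no ATG→stop ORF.
Frame +2: CTC GTT CAA ACG GTA GCA CCG TAC ATG GAA CAG AGT GAA TTA GTG CAT CAT TAA GAC ATA AAA — ATG at 26, stop TAA at 53 → 30 nt.
Frame +3: TCG TTC AAA CGG TAG CAC CGT ACA TGG AAC AGA GTG AAT TAG TGC ATC ATT AAG ACA TAA — no ATG→stop ORF.
Frame -1: TTT TAT GTC TTA ATG ATG CAC TAA TTC ACT CTG TTC CAT GTA CGG TGC TAC CGT TTG AAC GAG — ATG at 13, stop TAA at 22 → 12 nt; ATG at 16, stop TAA at 22 → 9 nt.
Frame -2: TTT ATG TCT TAA TGA TGC ACT AAT TCA CTC TGT TCC ATG TAC GGT GCT ACC GTT TGA ACG AGC — ATG at 5, stop TAA at 11 → 9 nt; ATG at 38, stop TGA at 56 → 21 nt.
Frame -3: TTA TGT CTT AAT GAT GCA CTA ATT CAC TCT GTT CCA TGT ACG GTG CTA CCG TTT GAA CGA — no ATG→stop ORF.
Longest: frame +2, positions 26–55, 30 nt = 10 codons = 9 aa. → 10 codons.

10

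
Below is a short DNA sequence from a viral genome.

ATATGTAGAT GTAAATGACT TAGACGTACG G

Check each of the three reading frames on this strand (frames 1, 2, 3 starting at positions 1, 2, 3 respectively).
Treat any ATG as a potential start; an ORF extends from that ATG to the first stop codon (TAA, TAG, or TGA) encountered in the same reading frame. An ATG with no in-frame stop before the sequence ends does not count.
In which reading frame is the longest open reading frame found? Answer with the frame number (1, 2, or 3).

Frame 1: ATA TGT AGA TGT AAA TGA CTT AGA CGT ACG — no ATG→stop ORF.
Frame 2: TAT GTA GAT GTA AAT GAC TTA GAC GTA CGG — no ATG→stop ORF.
Frame 3: ATG TAG ATG TAA ATG ACT TAG ACG TAC — ATG at 3, stop TAG at 6 → 6 nt; ATG at 9, stop TAA at 12 → 6 nt; ATG at 15, stop TAG at 21 → 9 nt.
Longest ORF is 9 nt in frame 3 (positions 15–23).

3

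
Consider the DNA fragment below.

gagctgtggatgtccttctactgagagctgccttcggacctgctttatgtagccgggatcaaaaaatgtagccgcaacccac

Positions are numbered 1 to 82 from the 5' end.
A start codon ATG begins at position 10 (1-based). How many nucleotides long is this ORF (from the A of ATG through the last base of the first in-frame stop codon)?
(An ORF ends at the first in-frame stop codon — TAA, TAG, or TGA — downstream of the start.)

Codons from position 10: ATG (10–12), TCC (13–15), TTC (16–18), TAC (19–21), TGA (22–24).
TGA is the first in-frame stop; ORF spans 10–24, 15 nucleotides.

15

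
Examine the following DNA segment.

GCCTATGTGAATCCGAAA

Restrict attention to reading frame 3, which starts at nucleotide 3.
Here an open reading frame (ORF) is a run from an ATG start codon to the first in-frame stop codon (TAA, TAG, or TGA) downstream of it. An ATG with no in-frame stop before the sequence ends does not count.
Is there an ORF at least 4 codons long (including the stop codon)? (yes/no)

no

Frame 3: CTA TGT GAA TCC GAA — no ATG→stop ORF.
Largest ORF found is 0 codons < 4, so no.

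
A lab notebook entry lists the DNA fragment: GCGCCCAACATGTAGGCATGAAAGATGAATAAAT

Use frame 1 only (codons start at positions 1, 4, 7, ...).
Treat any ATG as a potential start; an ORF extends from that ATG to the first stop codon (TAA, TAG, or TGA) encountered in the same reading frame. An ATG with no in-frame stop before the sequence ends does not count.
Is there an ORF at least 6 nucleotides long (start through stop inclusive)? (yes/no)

Frame 1: GCG CCC AAC ATG TAG GCA TGA AAG ATG AAT AAA — ATG at 10, stop TAG at 13 → 6 nt.
Frame 1 has an ORF of 6 nucleotides (positions 10–15) ≥ 6, so yes.

yes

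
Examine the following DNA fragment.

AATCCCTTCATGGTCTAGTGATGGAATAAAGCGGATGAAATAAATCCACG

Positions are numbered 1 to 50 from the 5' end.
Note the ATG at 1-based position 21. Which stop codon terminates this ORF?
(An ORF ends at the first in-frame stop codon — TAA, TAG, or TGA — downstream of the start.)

TAA

Codons from position 21: ATG (21–23), GAA (24–26), TAA (27–29).
The first in-frame stop codon is TAA.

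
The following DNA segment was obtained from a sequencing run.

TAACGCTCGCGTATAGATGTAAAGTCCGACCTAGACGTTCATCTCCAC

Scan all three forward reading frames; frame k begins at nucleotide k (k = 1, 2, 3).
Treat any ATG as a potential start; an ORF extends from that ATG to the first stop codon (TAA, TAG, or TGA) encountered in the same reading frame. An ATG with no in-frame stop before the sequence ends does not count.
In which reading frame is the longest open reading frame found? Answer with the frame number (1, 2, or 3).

2

Frame 1: TAA CGC TCG CGT ATA GAT GTA AAG TCC GAC CTA GAC GTT CAT CTC CAC — no ATG→stop ORF.
Frame 2: AAC GCT CGC GTA TAG ATG TAA AGT CCG ACC TAG ACG TTC ATC TCC — ATG at 17, stop TAA at 20 → 6 nt.
Frame 3: ACG CTC GCG TAT AGA TGT AAA GTC CGA CCT AGA CGT TCA TCT CCA — no ATG→stop ORF.
Longest ORF is 6 nt in frame 2 (positions 17–22).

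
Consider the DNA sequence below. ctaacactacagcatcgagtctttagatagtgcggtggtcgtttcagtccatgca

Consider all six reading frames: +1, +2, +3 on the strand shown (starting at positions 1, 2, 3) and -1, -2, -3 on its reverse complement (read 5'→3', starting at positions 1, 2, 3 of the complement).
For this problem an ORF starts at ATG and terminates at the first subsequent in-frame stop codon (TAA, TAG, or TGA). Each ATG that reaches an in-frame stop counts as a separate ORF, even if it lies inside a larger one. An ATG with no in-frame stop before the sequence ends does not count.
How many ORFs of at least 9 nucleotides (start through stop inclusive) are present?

Reverse complement (5'→3'): TGCATGGACTGAAACGACCACCGCACTATCTAAAGACTCGATGCTGTAGTGTTAG
Frame +1: CTA ACA CTA CAG CAT CGA GTC TTT AGA TAG TGC GGT GGT CGT TTC AGT CCA TGC — no ATG→stop ORF.
Frame +2: TAA CAC TAC AGC ATC GAG TCT TTA GAT AGT GCG GTG GTC GTT TCA GTC CAT GCA — no ATG→stop ORF.
Frame +3: AAC ACT ACA GCA TCG AGT CTT TAG ATA GTG CGG TGG TCG TTT CAG TCC ATG — no ATG→stop ORF.
Frame -1: TGC ATG GAC TGA AAC GAC CAC CGC ACT ATC TAA AGA CTC GAT GCT GTA GTG TTA — ATG at 4, stop TGA at 10 → 9 nt.
Frame -2: GCA TGG ACT GAA ACG ACC ACC GCA CTA TCT AAA GAC TCG ATG CTG TAG TGT TAG — ATG at 41, stop TAG at 47 → 9 nt.
Frame -3: CAT GGA CTG AAA CGA CCA CCG CAC TAT CTA AAG ACT CGA TGC TGT AGT GTT — no ATG→stop ORF.
ORFs ≥ 9 nucleotides: frame -1 4–12 (9 nucleotides), frame -2 41–49 (9 nucleotides). Count = 2.

2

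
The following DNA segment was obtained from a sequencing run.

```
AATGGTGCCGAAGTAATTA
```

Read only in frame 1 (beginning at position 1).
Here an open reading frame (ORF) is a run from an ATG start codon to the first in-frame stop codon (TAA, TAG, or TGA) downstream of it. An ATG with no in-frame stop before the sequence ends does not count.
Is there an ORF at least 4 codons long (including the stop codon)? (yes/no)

Frame 1: AAT GGT GCC GAA GTA ATT — no ATG→stop ORF.
Largest ORF found is 0 codons < 4, so no.

no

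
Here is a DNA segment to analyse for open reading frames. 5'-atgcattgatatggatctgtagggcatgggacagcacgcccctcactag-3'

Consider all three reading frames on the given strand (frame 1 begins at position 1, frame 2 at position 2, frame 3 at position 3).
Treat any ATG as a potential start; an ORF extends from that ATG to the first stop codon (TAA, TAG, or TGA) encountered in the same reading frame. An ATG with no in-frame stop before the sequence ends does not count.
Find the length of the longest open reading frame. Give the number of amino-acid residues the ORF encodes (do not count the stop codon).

7

Frame 1: ATG CAT TGA TAT GGA TCT GTA GGG CAT GGG ACA GCA CGC CCC TCA CTA — ATG at 1, stop TGA at 7 → 9 nt.
Frame 2: TGC ATT GAT ATG GAT CTG TAG GGC ATG GGA CAG CAC GCC CCT CAC TAG — ATG at 11, stop TAG at 20 → 12 nt; ATG at 26, stop TAG at 47 → 24 nt.
Frame 3: GCA TTG ATA TGG ATC TGT AGG GCA TGG GAC AGC ACG CCC CTC ACT — no ATG→stop ORF.
Longest: frame 2, positions 26–49, 24 nt = 8 codons = 7 aa. → 7 amino acids.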